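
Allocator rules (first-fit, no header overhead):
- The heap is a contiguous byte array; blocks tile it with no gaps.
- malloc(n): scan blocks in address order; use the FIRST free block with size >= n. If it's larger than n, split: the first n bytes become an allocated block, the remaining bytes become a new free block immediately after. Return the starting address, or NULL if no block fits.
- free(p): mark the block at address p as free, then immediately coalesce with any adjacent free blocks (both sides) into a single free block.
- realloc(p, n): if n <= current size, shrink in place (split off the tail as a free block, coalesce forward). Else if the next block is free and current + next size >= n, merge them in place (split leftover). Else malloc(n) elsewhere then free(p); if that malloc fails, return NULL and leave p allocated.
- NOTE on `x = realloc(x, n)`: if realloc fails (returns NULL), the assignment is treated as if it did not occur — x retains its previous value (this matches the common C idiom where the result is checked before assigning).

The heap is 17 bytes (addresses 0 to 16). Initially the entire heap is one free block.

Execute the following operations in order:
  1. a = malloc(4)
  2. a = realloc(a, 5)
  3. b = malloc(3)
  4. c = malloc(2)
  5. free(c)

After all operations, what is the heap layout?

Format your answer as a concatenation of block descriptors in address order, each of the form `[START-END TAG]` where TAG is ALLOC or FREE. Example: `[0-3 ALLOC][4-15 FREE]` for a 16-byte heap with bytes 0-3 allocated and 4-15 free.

Answer: [0-4 ALLOC][5-7 ALLOC][8-16 FREE]

Derivation:
Op 1: a = malloc(4) -> a = 0; heap: [0-3 ALLOC][4-16 FREE]
Op 2: a = realloc(a, 5) -> a = 0; heap: [0-4 ALLOC][5-16 FREE]
Op 3: b = malloc(3) -> b = 5; heap: [0-4 ALLOC][5-7 ALLOC][8-16 FREE]
Op 4: c = malloc(2) -> c = 8; heap: [0-4 ALLOC][5-7 ALLOC][8-9 ALLOC][10-16 FREE]
Op 5: free(c) -> (freed c); heap: [0-4 ALLOC][5-7 ALLOC][8-16 FREE]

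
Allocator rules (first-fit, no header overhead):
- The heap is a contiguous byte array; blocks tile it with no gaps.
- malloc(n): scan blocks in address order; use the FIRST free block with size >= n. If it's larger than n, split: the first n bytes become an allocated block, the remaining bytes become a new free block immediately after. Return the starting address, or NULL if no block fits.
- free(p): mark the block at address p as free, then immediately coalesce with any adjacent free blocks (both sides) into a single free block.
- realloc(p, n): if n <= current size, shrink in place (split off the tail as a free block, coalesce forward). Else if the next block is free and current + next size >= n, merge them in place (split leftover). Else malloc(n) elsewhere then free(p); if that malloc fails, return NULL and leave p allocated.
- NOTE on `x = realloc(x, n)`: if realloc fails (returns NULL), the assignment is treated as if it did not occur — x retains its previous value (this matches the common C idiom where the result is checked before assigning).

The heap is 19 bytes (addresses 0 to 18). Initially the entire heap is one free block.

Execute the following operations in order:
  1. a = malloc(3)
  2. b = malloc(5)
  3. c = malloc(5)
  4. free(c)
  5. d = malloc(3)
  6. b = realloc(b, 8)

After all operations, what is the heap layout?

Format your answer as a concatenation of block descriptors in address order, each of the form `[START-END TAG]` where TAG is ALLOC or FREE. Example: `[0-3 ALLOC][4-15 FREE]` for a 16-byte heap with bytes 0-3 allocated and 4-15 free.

Op 1: a = malloc(3) -> a = 0; heap: [0-2 ALLOC][3-18 FREE]
Op 2: b = malloc(5) -> b = 3; heap: [0-2 ALLOC][3-7 ALLOC][8-18 FREE]
Op 3: c = malloc(5) -> c = 8; heap: [0-2 ALLOC][3-7 ALLOC][8-12 ALLOC][13-18 FREE]
Op 4: free(c) -> (freed c); heap: [0-2 ALLOC][3-7 ALLOC][8-18 FREE]
Op 5: d = malloc(3) -> d = 8; heap: [0-2 ALLOC][3-7 ALLOC][8-10 ALLOC][11-18 FREE]
Op 6: b = realloc(b, 8) -> b = 11; heap: [0-2 ALLOC][3-7 FREE][8-10 ALLOC][11-18 ALLOC]

Answer: [0-2 ALLOC][3-7 FREE][8-10 ALLOC][11-18 ALLOC]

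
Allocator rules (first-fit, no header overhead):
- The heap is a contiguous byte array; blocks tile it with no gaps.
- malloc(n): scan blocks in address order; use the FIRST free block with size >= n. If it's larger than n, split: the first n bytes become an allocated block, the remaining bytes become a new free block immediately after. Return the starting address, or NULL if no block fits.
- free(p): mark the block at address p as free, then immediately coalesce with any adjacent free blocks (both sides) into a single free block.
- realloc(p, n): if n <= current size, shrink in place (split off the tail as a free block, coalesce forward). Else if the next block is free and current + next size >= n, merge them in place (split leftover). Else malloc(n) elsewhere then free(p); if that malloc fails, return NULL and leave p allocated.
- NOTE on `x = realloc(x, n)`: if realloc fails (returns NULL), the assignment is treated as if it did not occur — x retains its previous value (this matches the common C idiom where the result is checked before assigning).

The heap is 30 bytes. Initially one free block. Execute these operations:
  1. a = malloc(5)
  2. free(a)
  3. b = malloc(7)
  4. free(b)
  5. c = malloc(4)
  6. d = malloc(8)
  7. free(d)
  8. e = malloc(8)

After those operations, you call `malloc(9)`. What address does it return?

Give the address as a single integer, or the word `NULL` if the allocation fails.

Answer: 12

Derivation:
Op 1: a = malloc(5) -> a = 0; heap: [0-4 ALLOC][5-29 FREE]
Op 2: free(a) -> (freed a); heap: [0-29 FREE]
Op 3: b = malloc(7) -> b = 0; heap: [0-6 ALLOC][7-29 FREE]
Op 4: free(b) -> (freed b); heap: [0-29 FREE]
Op 5: c = malloc(4) -> c = 0; heap: [0-3 ALLOC][4-29 FREE]
Op 6: d = malloc(8) -> d = 4; heap: [0-3 ALLOC][4-11 ALLOC][12-29 FREE]
Op 7: free(d) -> (freed d); heap: [0-3 ALLOC][4-29 FREE]
Op 8: e = malloc(8) -> e = 4; heap: [0-3 ALLOC][4-11 ALLOC][12-29 FREE]
malloc(9): first-fit scan over [0-3 ALLOC][4-11 ALLOC][12-29 FREE] -> 12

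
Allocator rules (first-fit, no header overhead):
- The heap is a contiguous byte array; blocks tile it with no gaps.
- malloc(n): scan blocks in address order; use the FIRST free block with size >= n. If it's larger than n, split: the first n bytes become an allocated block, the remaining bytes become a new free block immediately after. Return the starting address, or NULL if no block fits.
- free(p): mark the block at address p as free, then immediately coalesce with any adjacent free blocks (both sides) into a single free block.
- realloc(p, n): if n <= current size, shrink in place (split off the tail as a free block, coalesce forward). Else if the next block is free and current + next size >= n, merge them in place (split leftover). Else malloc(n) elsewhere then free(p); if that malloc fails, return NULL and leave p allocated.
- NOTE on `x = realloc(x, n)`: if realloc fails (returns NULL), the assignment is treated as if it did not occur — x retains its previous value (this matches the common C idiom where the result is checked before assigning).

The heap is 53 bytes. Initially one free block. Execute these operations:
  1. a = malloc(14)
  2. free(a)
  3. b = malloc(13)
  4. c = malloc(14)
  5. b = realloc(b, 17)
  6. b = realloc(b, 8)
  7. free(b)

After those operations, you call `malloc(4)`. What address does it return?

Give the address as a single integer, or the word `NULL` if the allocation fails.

Answer: 0

Derivation:
Op 1: a = malloc(14) -> a = 0; heap: [0-13 ALLOC][14-52 FREE]
Op 2: free(a) -> (freed a); heap: [0-52 FREE]
Op 3: b = malloc(13) -> b = 0; heap: [0-12 ALLOC][13-52 FREE]
Op 4: c = malloc(14) -> c = 13; heap: [0-12 ALLOC][13-26 ALLOC][27-52 FREE]
Op 5: b = realloc(b, 17) -> b = 27; heap: [0-12 FREE][13-26 ALLOC][27-43 ALLOC][44-52 FREE]
Op 6: b = realloc(b, 8) -> b = 27; heap: [0-12 FREE][13-26 ALLOC][27-34 ALLOC][35-52 FREE]
Op 7: free(b) -> (freed b); heap: [0-12 FREE][13-26 ALLOC][27-52 FREE]
malloc(4): first-fit scan over [0-12 FREE][13-26 ALLOC][27-52 FREE] -> 0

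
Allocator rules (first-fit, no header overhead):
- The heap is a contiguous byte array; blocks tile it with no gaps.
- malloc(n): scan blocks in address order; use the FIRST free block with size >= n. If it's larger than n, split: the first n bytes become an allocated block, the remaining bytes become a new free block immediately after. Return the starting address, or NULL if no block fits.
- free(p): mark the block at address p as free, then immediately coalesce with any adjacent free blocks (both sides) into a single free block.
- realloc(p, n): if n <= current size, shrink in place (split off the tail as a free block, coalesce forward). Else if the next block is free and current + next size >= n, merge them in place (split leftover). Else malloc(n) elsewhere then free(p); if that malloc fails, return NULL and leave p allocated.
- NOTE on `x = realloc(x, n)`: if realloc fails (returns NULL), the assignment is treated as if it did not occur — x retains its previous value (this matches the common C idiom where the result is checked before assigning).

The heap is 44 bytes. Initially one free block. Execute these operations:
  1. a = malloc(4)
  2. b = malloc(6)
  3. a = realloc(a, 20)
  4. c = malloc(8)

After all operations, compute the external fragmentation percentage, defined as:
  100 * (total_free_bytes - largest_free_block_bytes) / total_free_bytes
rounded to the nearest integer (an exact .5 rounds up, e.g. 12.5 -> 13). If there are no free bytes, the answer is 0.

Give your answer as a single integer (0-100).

Answer: 40

Derivation:
Op 1: a = malloc(4) -> a = 0; heap: [0-3 ALLOC][4-43 FREE]
Op 2: b = malloc(6) -> b = 4; heap: [0-3 ALLOC][4-9 ALLOC][10-43 FREE]
Op 3: a = realloc(a, 20) -> a = 10; heap: [0-3 FREE][4-9 ALLOC][10-29 ALLOC][30-43 FREE]
Op 4: c = malloc(8) -> c = 30; heap: [0-3 FREE][4-9 ALLOC][10-29 ALLOC][30-37 ALLOC][38-43 FREE]
Free blocks: [4 6] total_free=10 largest=6 -> 100*(10-6)/10 = 400/10 = 40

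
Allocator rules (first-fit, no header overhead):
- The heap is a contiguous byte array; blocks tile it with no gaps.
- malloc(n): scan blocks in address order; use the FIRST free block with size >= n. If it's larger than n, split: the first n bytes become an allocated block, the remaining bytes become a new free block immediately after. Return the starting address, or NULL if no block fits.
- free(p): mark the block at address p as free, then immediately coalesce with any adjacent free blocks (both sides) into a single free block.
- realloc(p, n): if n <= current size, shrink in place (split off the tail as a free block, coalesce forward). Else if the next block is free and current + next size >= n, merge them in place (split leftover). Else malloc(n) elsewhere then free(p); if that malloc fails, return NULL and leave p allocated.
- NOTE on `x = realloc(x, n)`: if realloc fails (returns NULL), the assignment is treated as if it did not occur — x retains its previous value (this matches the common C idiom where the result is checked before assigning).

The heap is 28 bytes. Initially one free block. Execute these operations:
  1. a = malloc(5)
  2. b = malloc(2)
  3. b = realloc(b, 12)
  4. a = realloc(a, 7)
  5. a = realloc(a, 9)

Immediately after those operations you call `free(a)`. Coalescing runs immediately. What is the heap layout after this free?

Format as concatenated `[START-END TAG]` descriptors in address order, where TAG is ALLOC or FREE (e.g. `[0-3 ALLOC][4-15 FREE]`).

Answer: [0-4 FREE][5-16 ALLOC][17-27 FREE]

Derivation:
Op 1: a = malloc(5) -> a = 0; heap: [0-4 ALLOC][5-27 FREE]
Op 2: b = malloc(2) -> b = 5; heap: [0-4 ALLOC][5-6 ALLOC][7-27 FREE]
Op 3: b = realloc(b, 12) -> b = 5; heap: [0-4 ALLOC][5-16 ALLOC][17-27 FREE]
Op 4: a = realloc(a, 7) -> a = 17; heap: [0-4 FREE][5-16 ALLOC][17-23 ALLOC][24-27 FREE]
Op 5: a = realloc(a, 9) -> a = 17; heap: [0-4 FREE][5-16 ALLOC][17-25 ALLOC][26-27 FREE]
free(a): a = 17 -> block [17-25 ALLOC]; mark free, coalesce with adjacent free neighbors -> [0-4 FREE][5-16 ALLOC][17-27 FREE]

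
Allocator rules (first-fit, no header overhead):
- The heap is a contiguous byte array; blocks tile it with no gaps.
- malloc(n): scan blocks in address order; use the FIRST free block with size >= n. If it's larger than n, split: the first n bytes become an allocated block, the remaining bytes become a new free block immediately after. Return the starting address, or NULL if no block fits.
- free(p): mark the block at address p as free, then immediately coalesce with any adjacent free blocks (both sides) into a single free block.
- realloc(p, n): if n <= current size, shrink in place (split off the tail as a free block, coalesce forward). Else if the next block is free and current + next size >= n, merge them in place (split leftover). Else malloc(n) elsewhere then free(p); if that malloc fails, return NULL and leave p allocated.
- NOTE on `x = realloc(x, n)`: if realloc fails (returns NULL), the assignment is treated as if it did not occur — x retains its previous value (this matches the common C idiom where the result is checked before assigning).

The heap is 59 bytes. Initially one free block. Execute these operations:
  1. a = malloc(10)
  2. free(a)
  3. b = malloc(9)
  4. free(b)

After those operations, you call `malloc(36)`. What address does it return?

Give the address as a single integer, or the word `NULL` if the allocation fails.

Op 1: a = malloc(10) -> a = 0; heap: [0-9 ALLOC][10-58 FREE]
Op 2: free(a) -> (freed a); heap: [0-58 FREE]
Op 3: b = malloc(9) -> b = 0; heap: [0-8 ALLOC][9-58 FREE]
Op 4: free(b) -> (freed b); heap: [0-58 FREE]
malloc(36): first-fit scan over [0-58 FREE] -> 0

Answer: 0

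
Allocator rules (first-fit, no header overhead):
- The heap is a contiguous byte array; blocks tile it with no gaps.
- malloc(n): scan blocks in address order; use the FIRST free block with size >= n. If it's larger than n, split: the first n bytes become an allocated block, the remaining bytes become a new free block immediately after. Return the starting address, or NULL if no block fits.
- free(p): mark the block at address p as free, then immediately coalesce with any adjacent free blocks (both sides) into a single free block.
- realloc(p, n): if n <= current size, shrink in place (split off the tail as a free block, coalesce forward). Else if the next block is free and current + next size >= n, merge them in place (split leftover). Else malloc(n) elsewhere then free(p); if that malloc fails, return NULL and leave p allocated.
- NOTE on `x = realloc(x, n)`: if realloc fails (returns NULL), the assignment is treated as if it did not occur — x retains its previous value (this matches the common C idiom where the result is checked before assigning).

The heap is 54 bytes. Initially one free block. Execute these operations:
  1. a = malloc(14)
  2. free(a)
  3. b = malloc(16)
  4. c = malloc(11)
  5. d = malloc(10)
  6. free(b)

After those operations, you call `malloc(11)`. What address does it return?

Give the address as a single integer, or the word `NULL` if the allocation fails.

Op 1: a = malloc(14) -> a = 0; heap: [0-13 ALLOC][14-53 FREE]
Op 2: free(a) -> (freed a); heap: [0-53 FREE]
Op 3: b = malloc(16) -> b = 0; heap: [0-15 ALLOC][16-53 FREE]
Op 4: c = malloc(11) -> c = 16; heap: [0-15 ALLOC][16-26 ALLOC][27-53 FREE]
Op 5: d = malloc(10) -> d = 27; heap: [0-15 ALLOC][16-26 ALLOC][27-36 ALLOC][37-53 FREE]
Op 6: free(b) -> (freed b); heap: [0-15 FREE][16-26 ALLOC][27-36 ALLOC][37-53 FREE]
malloc(11): first-fit scan over [0-15 FREE][16-26 ALLOC][27-36 ALLOC][37-53 FREE] -> 0

Answer: 0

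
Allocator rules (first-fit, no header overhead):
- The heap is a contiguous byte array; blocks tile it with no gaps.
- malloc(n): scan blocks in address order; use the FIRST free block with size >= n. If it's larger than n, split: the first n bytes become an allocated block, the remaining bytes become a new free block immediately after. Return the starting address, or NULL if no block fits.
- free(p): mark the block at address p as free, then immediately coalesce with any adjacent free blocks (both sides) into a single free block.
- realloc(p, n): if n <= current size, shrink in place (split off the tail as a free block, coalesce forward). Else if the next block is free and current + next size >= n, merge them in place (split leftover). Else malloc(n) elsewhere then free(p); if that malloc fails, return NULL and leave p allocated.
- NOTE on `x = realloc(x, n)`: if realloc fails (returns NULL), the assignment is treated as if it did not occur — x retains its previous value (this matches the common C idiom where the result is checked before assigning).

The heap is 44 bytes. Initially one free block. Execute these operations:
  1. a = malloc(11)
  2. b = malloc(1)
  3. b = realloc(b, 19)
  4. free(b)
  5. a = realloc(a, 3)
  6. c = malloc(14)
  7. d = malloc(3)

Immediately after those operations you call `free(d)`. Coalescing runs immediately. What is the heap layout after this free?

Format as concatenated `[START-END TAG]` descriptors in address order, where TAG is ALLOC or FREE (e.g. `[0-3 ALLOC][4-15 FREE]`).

Answer: [0-2 ALLOC][3-16 ALLOC][17-43 FREE]

Derivation:
Op 1: a = malloc(11) -> a = 0; heap: [0-10 ALLOC][11-43 FREE]
Op 2: b = malloc(1) -> b = 11; heap: [0-10 ALLOC][11-11 ALLOC][12-43 FREE]
Op 3: b = realloc(b, 19) -> b = 11; heap: [0-10 ALLOC][11-29 ALLOC][30-43 FREE]
Op 4: free(b) -> (freed b); heap: [0-10 ALLOC][11-43 FREE]
Op 5: a = realloc(a, 3) -> a = 0; heap: [0-2 ALLOC][3-43 FREE]
Op 6: c = malloc(14) -> c = 3; heap: [0-2 ALLOC][3-16 ALLOC][17-43 FREE]
Op 7: d = malloc(3) -> d = 17; heap: [0-2 ALLOC][3-16 ALLOC][17-19 ALLOC][20-43 FREE]
free(d): d = 17 -> block [17-19 ALLOC]; mark free, coalesce with adjacent free neighbors -> [0-2 ALLOC][3-16 ALLOC][17-43 FREE]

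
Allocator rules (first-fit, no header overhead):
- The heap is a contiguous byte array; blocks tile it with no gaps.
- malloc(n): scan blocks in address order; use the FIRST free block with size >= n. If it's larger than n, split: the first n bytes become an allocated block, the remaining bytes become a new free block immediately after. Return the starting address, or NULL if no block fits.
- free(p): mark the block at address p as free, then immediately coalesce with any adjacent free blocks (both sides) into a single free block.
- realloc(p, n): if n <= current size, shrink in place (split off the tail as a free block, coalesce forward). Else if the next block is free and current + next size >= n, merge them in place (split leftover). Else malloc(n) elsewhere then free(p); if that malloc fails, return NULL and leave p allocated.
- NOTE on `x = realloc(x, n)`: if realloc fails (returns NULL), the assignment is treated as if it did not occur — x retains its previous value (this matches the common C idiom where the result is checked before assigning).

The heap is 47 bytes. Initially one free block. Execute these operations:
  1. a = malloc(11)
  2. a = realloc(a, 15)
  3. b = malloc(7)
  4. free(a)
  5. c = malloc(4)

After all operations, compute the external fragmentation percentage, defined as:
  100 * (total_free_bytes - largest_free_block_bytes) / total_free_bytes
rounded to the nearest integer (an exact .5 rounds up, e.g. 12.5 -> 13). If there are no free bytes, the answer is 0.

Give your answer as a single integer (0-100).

Op 1: a = malloc(11) -> a = 0; heap: [0-10 ALLOC][11-46 FREE]
Op 2: a = realloc(a, 15) -> a = 0; heap: [0-14 ALLOC][15-46 FREE]
Op 3: b = malloc(7) -> b = 15; heap: [0-14 ALLOC][15-21 ALLOC][22-46 FREE]
Op 4: free(a) -> (freed a); heap: [0-14 FREE][15-21 ALLOC][22-46 FREE]
Op 5: c = malloc(4) -> c = 0; heap: [0-3 ALLOC][4-14 FREE][15-21 ALLOC][22-46 FREE]
Free blocks: [11 25] total_free=36 largest=25 -> 100*(36-25)/36 = 1100/36 ≈ 30.556 -> rounds to 31

Answer: 31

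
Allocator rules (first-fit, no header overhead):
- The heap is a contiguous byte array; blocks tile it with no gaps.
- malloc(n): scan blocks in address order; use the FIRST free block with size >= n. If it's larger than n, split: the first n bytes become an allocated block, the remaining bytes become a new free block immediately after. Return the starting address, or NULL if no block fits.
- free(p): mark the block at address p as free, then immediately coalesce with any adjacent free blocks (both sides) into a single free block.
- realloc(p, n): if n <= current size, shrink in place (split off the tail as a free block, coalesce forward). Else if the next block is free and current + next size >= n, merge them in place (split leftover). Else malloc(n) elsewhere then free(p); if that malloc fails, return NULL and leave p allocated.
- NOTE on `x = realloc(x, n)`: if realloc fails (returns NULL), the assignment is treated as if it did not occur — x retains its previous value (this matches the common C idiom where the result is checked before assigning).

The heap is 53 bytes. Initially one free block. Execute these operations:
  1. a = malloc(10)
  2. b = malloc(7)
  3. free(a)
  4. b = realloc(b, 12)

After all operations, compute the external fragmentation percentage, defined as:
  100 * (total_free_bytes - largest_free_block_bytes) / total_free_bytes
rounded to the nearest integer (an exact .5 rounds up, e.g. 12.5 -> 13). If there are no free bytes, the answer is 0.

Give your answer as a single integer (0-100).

Op 1: a = malloc(10) -> a = 0; heap: [0-9 ALLOC][10-52 FREE]
Op 2: b = malloc(7) -> b = 10; heap: [0-9 ALLOC][10-16 ALLOC][17-52 FREE]
Op 3: free(a) -> (freed a); heap: [0-9 FREE][10-16 ALLOC][17-52 FREE]
Op 4: b = realloc(b, 12) -> b = 10; heap: [0-9 FREE][10-21 ALLOC][22-52 FREE]
Free blocks: [10 31] total_free=41 largest=31 -> 100*(41-31)/41 = 1000/41 ≈ 24.390 -> rounds to 24

Answer: 24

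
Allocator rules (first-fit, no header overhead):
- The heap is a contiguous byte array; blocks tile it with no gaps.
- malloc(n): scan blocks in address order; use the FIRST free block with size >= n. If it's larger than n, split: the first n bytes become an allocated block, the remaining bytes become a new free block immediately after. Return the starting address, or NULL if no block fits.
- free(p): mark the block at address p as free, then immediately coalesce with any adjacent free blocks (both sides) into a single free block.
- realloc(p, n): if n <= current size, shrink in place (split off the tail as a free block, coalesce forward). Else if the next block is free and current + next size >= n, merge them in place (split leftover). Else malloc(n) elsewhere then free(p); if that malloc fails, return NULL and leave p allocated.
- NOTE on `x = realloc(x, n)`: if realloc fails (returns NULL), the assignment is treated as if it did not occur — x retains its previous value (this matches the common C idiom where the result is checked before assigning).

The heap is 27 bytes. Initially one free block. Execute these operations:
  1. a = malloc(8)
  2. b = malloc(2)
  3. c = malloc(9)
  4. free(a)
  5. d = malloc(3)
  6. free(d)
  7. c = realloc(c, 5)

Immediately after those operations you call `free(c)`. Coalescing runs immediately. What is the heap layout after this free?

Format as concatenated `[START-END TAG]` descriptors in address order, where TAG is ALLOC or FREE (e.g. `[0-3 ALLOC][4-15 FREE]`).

Op 1: a = malloc(8) -> a = 0; heap: [0-7 ALLOC][8-26 FREE]
Op 2: b = malloc(2) -> b = 8; heap: [0-7 ALLOC][8-9 ALLOC][10-26 FREE]
Op 3: c = malloc(9) -> c = 10; heap: [0-7 ALLOC][8-9 ALLOC][10-18 ALLOC][19-26 FREE]
Op 4: free(a) -> (freed a); heap: [0-7 FREE][8-9 ALLOC][10-18 ALLOC][19-26 FREE]
Op 5: d = malloc(3) -> d = 0; heap: [0-2 ALLOC][3-7 FREE][8-9 ALLOC][10-18 ALLOC][19-26 FREE]
Op 6: free(d) -> (freed d); heap: [0-7 FREE][8-9 ALLOC][10-18 ALLOC][19-26 FREE]
Op 7: c = realloc(c, 5) -> c = 10; heap: [0-7 FREE][8-9 ALLOC][10-14 ALLOC][15-26 FREE]
free(c): c = 10 -> block [10-14 ALLOC]; mark free, coalesce with adjacent free neighbors -> [0-7 FREE][8-9 ALLOC][10-26 FREE]

Answer: [0-7 FREE][8-9 ALLOC][10-26 FREE]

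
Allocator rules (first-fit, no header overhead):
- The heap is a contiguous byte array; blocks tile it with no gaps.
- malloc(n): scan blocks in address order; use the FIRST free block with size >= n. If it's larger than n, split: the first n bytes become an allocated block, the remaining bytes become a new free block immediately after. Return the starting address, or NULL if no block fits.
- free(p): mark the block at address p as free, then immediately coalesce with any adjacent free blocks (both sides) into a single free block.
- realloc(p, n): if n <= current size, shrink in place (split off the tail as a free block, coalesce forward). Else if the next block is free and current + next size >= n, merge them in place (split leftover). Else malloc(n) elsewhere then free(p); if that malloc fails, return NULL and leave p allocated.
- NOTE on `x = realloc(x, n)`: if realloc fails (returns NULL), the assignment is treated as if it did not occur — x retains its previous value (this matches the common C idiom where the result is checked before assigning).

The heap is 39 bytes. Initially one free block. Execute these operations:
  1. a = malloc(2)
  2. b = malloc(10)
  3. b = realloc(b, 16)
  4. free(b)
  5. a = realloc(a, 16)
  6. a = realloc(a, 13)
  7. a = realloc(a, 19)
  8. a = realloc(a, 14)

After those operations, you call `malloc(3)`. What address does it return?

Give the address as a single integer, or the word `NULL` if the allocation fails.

Op 1: a = malloc(2) -> a = 0; heap: [0-1 ALLOC][2-38 FREE]
Op 2: b = malloc(10) -> b = 2; heap: [0-1 ALLOC][2-11 ALLOC][12-38 FREE]
Op 3: b = realloc(b, 16) -> b = 2; heap: [0-1 ALLOC][2-17 ALLOC][18-38 FREE]
Op 4: free(b) -> (freed b); heap: [0-1 ALLOC][2-38 FREE]
Op 5: a = realloc(a, 16) -> a = 0; heap: [0-15 ALLOC][16-38 FREE]
Op 6: a = realloc(a, 13) -> a = 0; heap: [0-12 ALLOC][13-38 FREE]
Op 7: a = realloc(a, 19) -> a = 0; heap: [0-18 ALLOC][19-38 FREE]
Op 8: a = realloc(a, 14) -> a = 0; heap: [0-13 ALLOC][14-38 FREE]
malloc(3): first-fit scan over [0-13 ALLOC][14-38 FREE] -> 14

Answer: 14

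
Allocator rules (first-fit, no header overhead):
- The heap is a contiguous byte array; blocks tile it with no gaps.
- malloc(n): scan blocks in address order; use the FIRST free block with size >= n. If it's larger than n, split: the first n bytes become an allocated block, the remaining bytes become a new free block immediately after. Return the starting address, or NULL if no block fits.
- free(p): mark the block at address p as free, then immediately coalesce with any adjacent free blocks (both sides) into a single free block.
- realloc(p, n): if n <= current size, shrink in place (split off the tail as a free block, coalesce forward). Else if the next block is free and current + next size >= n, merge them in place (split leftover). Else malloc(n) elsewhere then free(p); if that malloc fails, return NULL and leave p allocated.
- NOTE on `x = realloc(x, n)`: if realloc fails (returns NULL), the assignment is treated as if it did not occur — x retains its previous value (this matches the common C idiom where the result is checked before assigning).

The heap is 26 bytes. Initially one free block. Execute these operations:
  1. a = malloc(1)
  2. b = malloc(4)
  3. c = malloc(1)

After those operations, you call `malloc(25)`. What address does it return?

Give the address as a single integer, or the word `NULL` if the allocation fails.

Op 1: a = malloc(1) -> a = 0; heap: [0-0 ALLOC][1-25 FREE]
Op 2: b = malloc(4) -> b = 1; heap: [0-0 ALLOC][1-4 ALLOC][5-25 FREE]
Op 3: c = malloc(1) -> c = 5; heap: [0-0 ALLOC][1-4 ALLOC][5-5 ALLOC][6-25 FREE]
malloc(25): first-fit scan over [0-0 ALLOC][1-4 ALLOC][5-5 ALLOC][6-25 FREE] -> NULL

Answer: NULL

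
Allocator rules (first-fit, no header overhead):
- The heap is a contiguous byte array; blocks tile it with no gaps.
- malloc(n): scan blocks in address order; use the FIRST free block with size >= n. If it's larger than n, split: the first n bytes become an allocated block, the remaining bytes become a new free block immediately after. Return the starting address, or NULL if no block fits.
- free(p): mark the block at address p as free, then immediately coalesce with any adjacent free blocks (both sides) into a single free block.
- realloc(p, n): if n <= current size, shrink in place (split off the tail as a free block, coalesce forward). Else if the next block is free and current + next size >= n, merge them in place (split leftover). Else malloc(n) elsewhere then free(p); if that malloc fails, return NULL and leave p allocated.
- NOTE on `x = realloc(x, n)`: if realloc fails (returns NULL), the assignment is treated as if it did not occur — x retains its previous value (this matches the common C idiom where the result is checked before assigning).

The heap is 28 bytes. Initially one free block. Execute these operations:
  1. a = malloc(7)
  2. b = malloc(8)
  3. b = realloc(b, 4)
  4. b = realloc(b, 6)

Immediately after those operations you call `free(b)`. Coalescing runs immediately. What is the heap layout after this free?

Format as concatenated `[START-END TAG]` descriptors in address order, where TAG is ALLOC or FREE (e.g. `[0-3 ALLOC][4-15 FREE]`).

Answer: [0-6 ALLOC][7-27 FREE]

Derivation:
Op 1: a = malloc(7) -> a = 0; heap: [0-6 ALLOC][7-27 FREE]
Op 2: b = malloc(8) -> b = 7; heap: [0-6 ALLOC][7-14 ALLOC][15-27 FREE]
Op 3: b = realloc(b, 4) -> b = 7; heap: [0-6 ALLOC][7-10 ALLOC][11-27 FREE]
Op 4: b = realloc(b, 6) -> b = 7; heap: [0-6 ALLOC][7-12 ALLOC][13-27 FREE]
free(b): b = 7 -> block [7-12 ALLOC]; mark free, coalesce with adjacent free neighbors -> [0-6 ALLOC][7-27 FREE]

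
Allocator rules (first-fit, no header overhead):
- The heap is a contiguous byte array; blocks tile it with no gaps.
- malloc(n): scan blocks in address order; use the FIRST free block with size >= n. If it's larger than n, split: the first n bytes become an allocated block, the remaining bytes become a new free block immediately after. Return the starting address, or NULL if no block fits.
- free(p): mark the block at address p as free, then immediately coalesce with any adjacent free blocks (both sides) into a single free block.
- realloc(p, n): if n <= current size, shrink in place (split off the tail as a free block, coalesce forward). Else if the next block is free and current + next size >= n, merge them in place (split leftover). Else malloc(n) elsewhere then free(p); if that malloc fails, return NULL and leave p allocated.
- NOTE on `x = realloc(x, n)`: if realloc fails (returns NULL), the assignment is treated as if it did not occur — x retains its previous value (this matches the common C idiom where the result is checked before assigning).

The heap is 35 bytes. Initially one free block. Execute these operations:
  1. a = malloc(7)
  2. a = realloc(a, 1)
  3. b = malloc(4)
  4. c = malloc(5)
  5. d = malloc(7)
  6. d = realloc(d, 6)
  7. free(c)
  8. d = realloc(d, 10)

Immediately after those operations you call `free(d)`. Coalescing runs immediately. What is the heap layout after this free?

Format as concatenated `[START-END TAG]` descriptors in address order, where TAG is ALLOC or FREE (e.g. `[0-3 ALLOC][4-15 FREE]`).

Op 1: a = malloc(7) -> a = 0; heap: [0-6 ALLOC][7-34 FREE]
Op 2: a = realloc(a, 1) -> a = 0; heap: [0-0 ALLOC][1-34 FREE]
Op 3: b = malloc(4) -> b = 1; heap: [0-0 ALLOC][1-4 ALLOC][5-34 FREE]
Op 4: c = malloc(5) -> c = 5; heap: [0-0 ALLOC][1-4 ALLOC][5-9 ALLOC][10-34 FREE]
Op 5: d = malloc(7) -> d = 10; heap: [0-0 ALLOC][1-4 ALLOC][5-9 ALLOC][10-16 ALLOC][17-34 FREE]
Op 6: d = realloc(d, 6) -> d = 10; heap: [0-0 ALLOC][1-4 ALLOC][5-9 ALLOC][10-15 ALLOC][16-34 FREE]
Op 7: free(c) -> (freed c); heap: [0-0 ALLOC][1-4 ALLOC][5-9 FREE][10-15 ALLOC][16-34 FREE]
Op 8: d = realloc(d, 10) -> d = 10; heap: [0-0 ALLOC][1-4 ALLOC][5-9 FREE][10-19 ALLOC][20-34 FREE]
free(d): d = 10 -> block [10-19 ALLOC]; mark free, coalesce with adjacent free neighbors -> [0-0 ALLOC][1-4 ALLOC][5-34 FREE]

Answer: [0-0 ALLOC][1-4 ALLOC][5-34 FREE]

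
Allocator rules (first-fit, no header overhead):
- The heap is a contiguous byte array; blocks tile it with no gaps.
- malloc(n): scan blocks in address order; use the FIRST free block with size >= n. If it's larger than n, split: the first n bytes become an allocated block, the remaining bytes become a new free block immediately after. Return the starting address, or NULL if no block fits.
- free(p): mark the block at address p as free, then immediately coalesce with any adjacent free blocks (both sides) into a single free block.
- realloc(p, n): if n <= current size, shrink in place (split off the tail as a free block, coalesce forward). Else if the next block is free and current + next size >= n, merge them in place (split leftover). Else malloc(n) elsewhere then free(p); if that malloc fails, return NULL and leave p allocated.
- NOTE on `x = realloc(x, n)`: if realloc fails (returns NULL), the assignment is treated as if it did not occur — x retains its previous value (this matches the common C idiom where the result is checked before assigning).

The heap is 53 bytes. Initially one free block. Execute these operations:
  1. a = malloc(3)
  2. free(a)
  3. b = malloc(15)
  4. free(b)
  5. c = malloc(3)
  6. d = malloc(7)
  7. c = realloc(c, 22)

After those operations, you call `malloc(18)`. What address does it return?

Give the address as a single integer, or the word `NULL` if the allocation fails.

Op 1: a = malloc(3) -> a = 0; heap: [0-2 ALLOC][3-52 FREE]
Op 2: free(a) -> (freed a); heap: [0-52 FREE]
Op 3: b = malloc(15) -> b = 0; heap: [0-14 ALLOC][15-52 FREE]
Op 4: free(b) -> (freed b); heap: [0-52 FREE]
Op 5: c = malloc(3) -> c = 0; heap: [0-2 ALLOC][3-52 FREE]
Op 6: d = malloc(7) -> d = 3; heap: [0-2 ALLOC][3-9 ALLOC][10-52 FREE]
Op 7: c = realloc(c, 22) -> c = 10; heap: [0-2 FREE][3-9 ALLOC][10-31 ALLOC][32-52 FREE]
malloc(18): first-fit scan over [0-2 FREE][3-9 ALLOC][10-31 ALLOC][32-52 FREE] -> 32

Answer: 32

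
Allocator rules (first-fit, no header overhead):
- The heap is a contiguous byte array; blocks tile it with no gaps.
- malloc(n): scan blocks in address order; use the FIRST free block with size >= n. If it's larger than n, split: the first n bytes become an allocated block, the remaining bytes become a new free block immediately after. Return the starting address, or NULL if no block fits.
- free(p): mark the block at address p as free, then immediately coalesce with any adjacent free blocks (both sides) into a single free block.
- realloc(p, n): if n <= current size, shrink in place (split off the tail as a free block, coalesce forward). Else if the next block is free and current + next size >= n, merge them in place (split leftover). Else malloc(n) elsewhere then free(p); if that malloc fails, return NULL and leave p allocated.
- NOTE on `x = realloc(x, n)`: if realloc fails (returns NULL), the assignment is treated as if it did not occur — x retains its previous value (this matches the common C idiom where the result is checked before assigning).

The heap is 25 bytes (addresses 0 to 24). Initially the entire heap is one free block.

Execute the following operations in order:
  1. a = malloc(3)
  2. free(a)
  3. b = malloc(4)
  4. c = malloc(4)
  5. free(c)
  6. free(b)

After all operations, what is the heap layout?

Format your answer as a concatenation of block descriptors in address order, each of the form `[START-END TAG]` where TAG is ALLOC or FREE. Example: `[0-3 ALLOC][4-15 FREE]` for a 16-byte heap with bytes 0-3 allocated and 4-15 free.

Op 1: a = malloc(3) -> a = 0; heap: [0-2 ALLOC][3-24 FREE]
Op 2: free(a) -> (freed a); heap: [0-24 FREE]
Op 3: b = malloc(4) -> b = 0; heap: [0-3 ALLOC][4-24 FREE]
Op 4: c = malloc(4) -> c = 4; heap: [0-3 ALLOC][4-7 ALLOC][8-24 FREE]
Op 5: free(c) -> (freed c); heap: [0-3 ALLOC][4-24 FREE]
Op 6: free(b) -> (freed b); heap: [0-24 FREE]

Answer: [0-24 FREE]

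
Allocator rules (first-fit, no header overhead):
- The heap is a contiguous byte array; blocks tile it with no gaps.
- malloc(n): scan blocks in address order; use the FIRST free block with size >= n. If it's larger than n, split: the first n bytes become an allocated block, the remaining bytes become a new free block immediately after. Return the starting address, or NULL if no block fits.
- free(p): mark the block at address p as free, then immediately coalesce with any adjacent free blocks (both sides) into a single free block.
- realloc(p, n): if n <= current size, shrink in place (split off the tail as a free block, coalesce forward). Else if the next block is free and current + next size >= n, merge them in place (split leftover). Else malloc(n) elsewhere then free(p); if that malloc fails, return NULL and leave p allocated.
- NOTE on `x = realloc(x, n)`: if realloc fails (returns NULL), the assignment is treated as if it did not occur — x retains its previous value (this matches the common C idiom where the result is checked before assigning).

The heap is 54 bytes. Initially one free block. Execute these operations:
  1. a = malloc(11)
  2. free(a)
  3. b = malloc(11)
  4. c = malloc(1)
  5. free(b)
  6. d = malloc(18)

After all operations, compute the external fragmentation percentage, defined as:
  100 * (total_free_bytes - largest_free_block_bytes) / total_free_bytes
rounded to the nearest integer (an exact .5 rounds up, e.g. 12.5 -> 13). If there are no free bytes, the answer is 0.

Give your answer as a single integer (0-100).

Answer: 31

Derivation:
Op 1: a = malloc(11) -> a = 0; heap: [0-10 ALLOC][11-53 FREE]
Op 2: free(a) -> (freed a); heap: [0-53 FREE]
Op 3: b = malloc(11) -> b = 0; heap: [0-10 ALLOC][11-53 FREE]
Op 4: c = malloc(1) -> c = 11; heap: [0-10 ALLOC][11-11 ALLOC][12-53 FREE]
Op 5: free(b) -> (freed b); heap: [0-10 FREE][11-11 ALLOC][12-53 FREE]
Op 6: d = malloc(18) -> d = 12; heap: [0-10 FREE][11-11 ALLOC][12-29 ALLOC][30-53 FREE]
Free blocks: [11 24] total_free=35 largest=24 -> 100*(35-24)/35 = 1100/35 ≈ 31.429 -> rounds to 31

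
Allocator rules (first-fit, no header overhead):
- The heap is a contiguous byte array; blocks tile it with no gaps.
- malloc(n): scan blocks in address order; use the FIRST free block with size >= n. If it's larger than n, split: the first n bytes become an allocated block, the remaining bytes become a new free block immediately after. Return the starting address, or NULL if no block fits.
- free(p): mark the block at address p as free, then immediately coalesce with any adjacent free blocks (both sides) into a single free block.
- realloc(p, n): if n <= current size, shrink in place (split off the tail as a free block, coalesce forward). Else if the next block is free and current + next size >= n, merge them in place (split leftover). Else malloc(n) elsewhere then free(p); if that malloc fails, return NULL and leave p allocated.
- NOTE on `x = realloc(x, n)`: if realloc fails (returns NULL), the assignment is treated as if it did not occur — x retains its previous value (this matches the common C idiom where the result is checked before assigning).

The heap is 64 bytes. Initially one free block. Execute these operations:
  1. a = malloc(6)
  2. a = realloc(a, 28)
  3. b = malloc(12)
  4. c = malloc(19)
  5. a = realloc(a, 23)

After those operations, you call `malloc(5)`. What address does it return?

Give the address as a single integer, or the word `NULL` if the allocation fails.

Answer: 23

Derivation:
Op 1: a = malloc(6) -> a = 0; heap: [0-5 ALLOC][6-63 FREE]
Op 2: a = realloc(a, 28) -> a = 0; heap: [0-27 ALLOC][28-63 FREE]
Op 3: b = malloc(12) -> b = 28; heap: [0-27 ALLOC][28-39 ALLOC][40-63 FREE]
Op 4: c = malloc(19) -> c = 40; heap: [0-27 ALLOC][28-39 ALLOC][40-58 ALLOC][59-63 FREE]
Op 5: a = realloc(a, 23) -> a = 0; heap: [0-22 ALLOC][23-27 FREE][28-39 ALLOC][40-58 ALLOC][59-63 FREE]
malloc(5): first-fit scan over [0-22 ALLOC][23-27 FREE][28-39 ALLOC][40-58 ALLOC][59-63 FREE] -> 23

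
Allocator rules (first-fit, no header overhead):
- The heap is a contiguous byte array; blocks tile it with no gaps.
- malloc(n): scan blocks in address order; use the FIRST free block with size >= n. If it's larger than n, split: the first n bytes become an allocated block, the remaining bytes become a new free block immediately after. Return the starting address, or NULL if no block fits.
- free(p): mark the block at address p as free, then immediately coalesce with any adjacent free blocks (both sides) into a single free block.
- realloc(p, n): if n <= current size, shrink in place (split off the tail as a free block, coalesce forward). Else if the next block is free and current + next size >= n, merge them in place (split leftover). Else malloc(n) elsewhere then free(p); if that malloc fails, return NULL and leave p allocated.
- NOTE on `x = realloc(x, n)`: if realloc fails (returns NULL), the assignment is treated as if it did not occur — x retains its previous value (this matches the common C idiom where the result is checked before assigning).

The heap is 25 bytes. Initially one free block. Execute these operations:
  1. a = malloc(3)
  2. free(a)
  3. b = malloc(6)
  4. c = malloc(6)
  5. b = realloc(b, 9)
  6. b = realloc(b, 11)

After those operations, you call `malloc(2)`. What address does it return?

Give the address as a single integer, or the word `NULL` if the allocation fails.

Op 1: a = malloc(3) -> a = 0; heap: [0-2 ALLOC][3-24 FREE]
Op 2: free(a) -> (freed a); heap: [0-24 FREE]
Op 3: b = malloc(6) -> b = 0; heap: [0-5 ALLOC][6-24 FREE]
Op 4: c = malloc(6) -> c = 6; heap: [0-5 ALLOC][6-11 ALLOC][12-24 FREE]
Op 5: b = realloc(b, 9) -> b = 12; heap: [0-5 FREE][6-11 ALLOC][12-20 ALLOC][21-24 FREE]
Op 6: b = realloc(b, 11) -> b = 12; heap: [0-5 FREE][6-11 ALLOC][12-22 ALLOC][23-24 FREE]
malloc(2): first-fit scan over [0-5 FREE][6-11 ALLOC][12-22 ALLOC][23-24 FREE] -> 0

Answer: 0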